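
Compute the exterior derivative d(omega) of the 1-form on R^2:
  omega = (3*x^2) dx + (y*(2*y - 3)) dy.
d(omega) = 0

For a 1-form omega = sum_i f_i dx_i, the exterior derivative is
  d(omega) = sum_{i < j} (∂f_j/∂x_i - ∂f_i/∂x_j) dx_i ∧ dx_j.

Assembling: d(omega) = 0.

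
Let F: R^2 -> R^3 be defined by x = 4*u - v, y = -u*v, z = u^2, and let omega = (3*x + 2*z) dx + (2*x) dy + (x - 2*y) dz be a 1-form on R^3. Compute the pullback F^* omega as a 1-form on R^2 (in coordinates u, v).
F^* omega = (4*u^2*v + 16*u^2 - 10*u*v + 48*u + 2*v^2 - 12*v) du + (-10*u^2 + 2*u*v - 12*u + 3*v) dv

Using F^*(f dg) = (f ∘ F) d(g ∘ F), substitute each coordinate x_i by F_i(u, v) in f_i, and replace dx_i by d F_i = (∂F_i/∂u) du + (∂F_i/∂v) dv.
  For the x component: f_1(F) = 2*u^2 + 12*u - 3*v; d F_1 = (4) du + (-1) dv
  For the y component: f_2(F) = 8*u - 2*v; d F_2 = (-v) du + (-u) dv
  For the z component: f_3(F) = 2*u*v + 4*u - v; d F_3 = (2*u) du + (0) dv
Combining and collecting du, dv coefficients:
  coeff of du: 4*u^2*v + 16*u^2 - 10*u*v + 48*u + 2*v^2 - 12*v
  coeff of dv: -10*u^2 + 2*u*v - 12*u + 3*v
F^* omega = (4*u^2*v + 16*u^2 - 10*u*v + 48*u + 2*v^2 - 12*v) du + (-10*u^2 + 2*u*v - 12*u + 3*v) dv.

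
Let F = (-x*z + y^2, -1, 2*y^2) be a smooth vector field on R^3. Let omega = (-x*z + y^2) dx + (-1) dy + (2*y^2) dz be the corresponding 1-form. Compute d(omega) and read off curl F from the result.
d(omega) = (4*y) dy ∧ dz + (-x) dz ∧ dx + (-2*y) dx ∧ dy; curl F = (4*y, -x, -2*y)

d omega = sum_{i<j} (∂f_j/∂x_i - ∂f_i/∂x_j) dx_i ∧ dx_j. Under the identification (dy ∧ dz, dz ∧ dx, dx ∧ dy) ↔ (e_x, e_y, e_z), the coefficients are exactly the components of curl F. Compute:
  ∂R/∂y - ∂Q/∂z = (4*y) - (0) = 4*y
  ∂P/∂z - ∂R/∂x = (-x) - (0) = -x
  ∂Q/∂x - ∂P/∂y = (0) - (2*y) = -2*y.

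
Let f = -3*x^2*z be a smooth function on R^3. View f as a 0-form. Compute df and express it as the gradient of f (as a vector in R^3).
df = (-6*x*z) dx + (0) dy + (-3*x^2) dz; grad f = (-6*x*z, 0, -3*x^2)

For a 0-form f, d f = (∂f/∂x) dx + (∂f/∂y) dy + (∂f/∂z) dz. The components of the vector representation are exactly the entries of grad f in Cartesian coordinates:
  ∂f/∂x = -6*x*z
  ∂f/∂y = 0
  ∂f/∂z = -3*x^2.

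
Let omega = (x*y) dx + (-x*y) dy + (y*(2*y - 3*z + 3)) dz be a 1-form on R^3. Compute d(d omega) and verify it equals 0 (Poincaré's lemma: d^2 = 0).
d(d omega) = 0

Step 1: d omega = sum_{i<j} (∂f_j/∂x_i - ∂f_i/∂x_j) dx_i ∧ dx_j:
  coeff of dx ∧ dy: -x - y
  coeff of dx ∧ dz: 0
  coeff of dy ∧ dz: 4*y - 3*z + 3
Step 2: Apply d again to each 2-form coefficient. The only possible 3-form in R^3 is dx ∧ dy ∧ dz, with coefficient
  ∂(coeff of dy∧dz)/∂x - ∂(coeff of dx∧dz)/∂y + ∂(coeff of dx∧dy)/∂z
  = ∂/∂x (4*y - 3*z + 3) - ∂/∂y (0) + ∂/∂z (-x - y).
Each of these terms simplifies to sums of mixed partials that cancel in pairs. The result is 0 (by equality of mixed partials for smooth functions — Schwarz / Clairaut).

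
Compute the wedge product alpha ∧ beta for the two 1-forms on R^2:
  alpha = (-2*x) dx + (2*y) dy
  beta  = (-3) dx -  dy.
alpha ∧ beta = (2*x + 6*y) dx ∧ dy

Distribute the wedge, using dx_i ∧ dx_j = -dx_j ∧ dx_i and dx_i ∧ dx_i = 0. For each pair (i, j) with i < j, the coefficient of dx_i ∧ dx_j in alpha ∧ beta is (alpha_i * beta_j - alpha_j * beta_i). Collecting: alpha ∧ beta = (2*x + 6*y) dx ∧ dy.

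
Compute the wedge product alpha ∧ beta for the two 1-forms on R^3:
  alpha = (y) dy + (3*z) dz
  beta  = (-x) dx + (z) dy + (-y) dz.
alpha ∧ beta = (x*y) dx ∧ dy + (-y^2 - 3*z^2) dy ∧ dz + (3*x*z) dx ∧ dz

Distribute the wedge, using dx_i ∧ dx_j = -dx_j ∧ dx_i and dx_i ∧ dx_i = 0. For each pair (i, j) with i < j, the coefficient of dx_i ∧ dx_j in alpha ∧ beta is (alpha_i * beta_j - alpha_j * beta_i). Collecting: alpha ∧ beta = (x*y) dx ∧ dy + (-y^2 - 3*z^2) dy ∧ dz + (3*x*z) dx ∧ dz.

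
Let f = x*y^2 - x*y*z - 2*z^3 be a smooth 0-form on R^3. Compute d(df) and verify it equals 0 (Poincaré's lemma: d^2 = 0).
d(df) = 0

Step 1: df = sum_i (∂f/∂x_i) dx_i = (y*(y - z)) dx + (x*(2*y - z)) dy + (-x*y - 6*z^2) dz.
Step 2: Apply d again. Using the 1-form formula, the coefficient of dx ∧ dy in d(df) is ∂^2 f/∂x ∂y - ∂^2 f/∂y ∂x = (2*y - z) - (2*y - z) = 0 (equality of mixed partials for smooth f).
Similarly for dx ∧ dz and dy ∧ dz — all coefficients vanish. So d(df) = 0.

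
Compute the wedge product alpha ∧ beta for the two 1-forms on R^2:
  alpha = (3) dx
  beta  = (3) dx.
alpha ∧ beta = 0

Distribute the wedge, using dx_i ∧ dx_j = -dx_j ∧ dx_i and dx_i ∧ dx_i = 0. For each pair (i, j) with i < j, the coefficient of dx_i ∧ dx_j in alpha ∧ beta is (alpha_i * beta_j - alpha_j * beta_i). Collecting: alpha ∧ beta = 0.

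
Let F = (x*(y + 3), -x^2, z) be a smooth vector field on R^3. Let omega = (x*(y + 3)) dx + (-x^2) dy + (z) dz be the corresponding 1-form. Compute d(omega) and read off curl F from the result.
d(omega) = (0) dy ∧ dz + (0) dz ∧ dx + (-3*x) dx ∧ dy; curl F = (0, 0, -3*x)

d omega = sum_{i<j} (∂f_j/∂x_i - ∂f_i/∂x_j) dx_i ∧ dx_j. Under the identification (dy ∧ dz, dz ∧ dx, dx ∧ dy) ↔ (e_x, e_y, e_z), the coefficients are exactly the components of curl F. Compute:
  ∂R/∂y - ∂Q/∂z = (0) - (0) = 0
  ∂P/∂z - ∂R/∂x = (0) - (0) = 0
  ∂Q/∂x - ∂P/∂y = (-2*x) - (x) = -3*x.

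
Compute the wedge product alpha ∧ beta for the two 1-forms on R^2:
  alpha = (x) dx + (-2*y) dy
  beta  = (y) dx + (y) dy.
alpha ∧ beta = (y*(x + 2*y)) dx ∧ dy

Distribute the wedge, using dx_i ∧ dx_j = -dx_j ∧ dx_i and dx_i ∧ dx_i = 0. For each pair (i, j) with i < j, the coefficient of dx_i ∧ dx_j in alpha ∧ beta is (alpha_i * beta_j - alpha_j * beta_i). Collecting: alpha ∧ beta = (y*(x + 2*y)) dx ∧ dy.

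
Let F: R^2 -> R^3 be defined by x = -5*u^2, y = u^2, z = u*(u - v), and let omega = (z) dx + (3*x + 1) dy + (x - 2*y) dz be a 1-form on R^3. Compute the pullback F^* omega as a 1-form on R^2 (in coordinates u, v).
F^* omega = (u*(-54*u^2 + 17*u*v + 2)) du + (7*u^3) dv

Using F^*(f dg) = (f ∘ F) d(g ∘ F), substitute each coordinate x_i by F_i(u, v) in f_i, and replace dx_i by d F_i = (∂F_i/∂u) du + (∂F_i/∂v) dv.
  For the x component: f_1(F) = u*(u - v); d F_1 = (-10*u) du + (0) dv
  For the y component: f_2(F) = 1 - 15*u^2; d F_2 = (2*u) du + (0) dv
  For the z component: f_3(F) = -7*u^2; d F_3 = (2*u - v) du + (-u) dv
Combining and collecting du, dv coefficients:
  coeff of du: u*(-54*u^2 + 17*u*v + 2)
  coeff of dv: 7*u^3
F^* omega = (u*(-54*u^2 + 17*u*v + 2)) du + (7*u^3) dv.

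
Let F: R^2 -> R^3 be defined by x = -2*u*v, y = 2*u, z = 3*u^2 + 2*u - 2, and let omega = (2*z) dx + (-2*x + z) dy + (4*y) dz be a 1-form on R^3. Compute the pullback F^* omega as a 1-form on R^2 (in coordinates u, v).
F^* omega = (-12*u^2*v + 54*u^2 + 20*u + 8*v - 4) du + (4*u*(-3*u^2 - 2*u + 2)) dv

Using F^*(f dg) = (f ∘ F) d(g ∘ F), substitute each coordinate x_i by F_i(u, v) in f_i, and replace dx_i by d F_i = (∂F_i/∂u) du + (∂F_i/∂v) dv.
  For the x component: f_1(F) = 6*u^2 + 4*u - 4; d F_1 = (-2*v) du + (-2*u) dv
  For the y component: f_2(F) = 3*u^2 + 4*u*v + 2*u - 2; d F_2 = (2) du + (0) dv
  For the z component: f_3(F) = 8*u; d F_3 = (6*u + 2) du + (0) dv
Combining and collecting du, dv coefficients:
  coeff of du: -12*u^2*v + 54*u^2 + 20*u + 8*v - 4
  coeff of dv: 4*u*(-3*u^2 - 2*u + 2)
F^* omega = (-12*u^2*v + 54*u^2 + 20*u + 8*v - 4) du + (4*u*(-3*u^2 - 2*u + 2)) dv.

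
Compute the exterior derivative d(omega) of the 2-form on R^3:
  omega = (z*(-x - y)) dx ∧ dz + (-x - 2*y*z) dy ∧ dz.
d(omega) = (z - 1) dx ∧ dy ∧ dz

For a 2-form omega = sum_{i<j} g_{ij} dx_i ∧ dx_j, the exterior derivative is
  d(omega) = sum_{i<j} d(g_{ij}) ∧ dx_i ∧ dx_j = sum_{i<j, k} (∂g_{ij}/∂x_k) dx_k ∧ dx_i ∧ dx_j.
Expand each term, using dx_k ∧ dx_i ∧ dx_j = sgn(permutation) dx_{(a)} ∧ dx_{(b)} ∧ dx_{(c)} with (a < b < c) sorted:
  d(z*(-x - y)) includes (∂/∂y)(z*(-x - y)) dy = (-z) dy, which multiplied by dx ∧ dz gives (z) dx ∧ dy ∧ dz
  d(-x - 2*y*z) includes (∂/∂x)(-x - 2*y*z) dx = (-1) dx, which multiplied by dy ∧ dz gives (-1) dx ∧ dy ∧ dz
Collecting like 3-forms: d(omega) = (z - 1) dx ∧ dy ∧ dz.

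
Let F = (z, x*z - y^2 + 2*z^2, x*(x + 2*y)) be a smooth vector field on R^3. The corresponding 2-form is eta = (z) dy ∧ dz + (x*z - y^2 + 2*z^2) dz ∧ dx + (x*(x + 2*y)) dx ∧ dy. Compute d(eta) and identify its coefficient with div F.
d(eta) = (-2*y) dx ∧ dy ∧ dz; div F = -2*y

For a 2-form in R^3 of the form above, applying d gives a 3-form with coefficient ∂P/∂x + ∂Q/∂y + ∂R/∂z:
  ∂P/∂x = 0
  ∂Q/∂y = -2*y
  ∂R/∂z = 0
Sum = -2*y, which is exactly div F.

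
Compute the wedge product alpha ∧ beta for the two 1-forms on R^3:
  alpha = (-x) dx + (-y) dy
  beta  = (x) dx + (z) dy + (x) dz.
alpha ∧ beta = (x*(y - z)) dx ∧ dy + (-x^2) dx ∧ dz + (-x*y) dy ∧ dz

Distribute the wedge, using dx_i ∧ dx_j = -dx_j ∧ dx_i and dx_i ∧ dx_i = 0. For each pair (i, j) with i < j, the coefficient of dx_i ∧ dx_j in alpha ∧ beta is (alpha_i * beta_j - alpha_j * beta_i). Collecting: alpha ∧ beta = (x*(y - z)) dx ∧ dy + (-x^2) dx ∧ dz + (-x*y) dy ∧ dz.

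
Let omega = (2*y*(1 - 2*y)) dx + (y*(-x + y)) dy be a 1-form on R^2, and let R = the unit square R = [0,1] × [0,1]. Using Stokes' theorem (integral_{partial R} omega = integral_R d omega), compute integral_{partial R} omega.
integral_(partial R) omega = 3/2

Stokes: integral_partial_R omega = integral_R d omega with d omega = (∂Q/∂x - ∂P/∂y) dx ∧ dy.
  ∂Q/∂x = -y
  ∂P/∂y = 2 - 8*y
  integrand = ∂Q/∂x - ∂P/∂y = 7*y - 2.
Integrating over R: integral_0^1 integral_0^1 (7*y - 2) dx dy = 3/2.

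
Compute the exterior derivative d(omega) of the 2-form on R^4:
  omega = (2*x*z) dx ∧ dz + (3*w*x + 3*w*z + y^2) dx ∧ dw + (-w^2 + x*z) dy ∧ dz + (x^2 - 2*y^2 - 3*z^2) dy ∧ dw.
d(omega) = (2*x - 2*y) dx ∧ dy ∧ dw + (-3*w) dx ∧ dz ∧ dw + (z) dx ∧ dy ∧ dz + (-2*w + 6*z) dy ∧ dz ∧ dw

For a 2-form omega = sum_{i<j} g_{ij} dx_i ∧ dx_j, the exterior derivative is
  d(omega) = sum_{i<j} d(g_{ij}) ∧ dx_i ∧ dx_j = sum_{i<j, k} (∂g_{ij}/∂x_k) dx_k ∧ dx_i ∧ dx_j.
Expand each term, using dx_k ∧ dx_i ∧ dx_j = sgn(permutation) dx_{(a)} ∧ dx_{(b)} ∧ dx_{(c)} with (a < b < c) sorted:
  d(3*w*x + 3*w*z + y^2) includes (∂/∂y)(3*w*x + 3*w*z + y^2) dy = (2*y) dy, which multiplied by dx ∧ dw gives (-2*y) dx ∧ dy ∧ dw
  d(3*w*x + 3*w*z + y^2) includes (∂/∂z)(3*w*x + 3*w*z + y^2) dz = (3*w) dz, which multiplied by dx ∧ dw gives (-3*w) dx ∧ dz ∧ dw
  d(-w^2 + x*z) includes (∂/∂x)(-w^2 + x*z) dx = (z) dx, which multiplied by dy ∧ dz gives (z) dx ∧ dy ∧ dz
  d(-w^2 + x*z) includes (∂/∂w)(-w^2 + x*z) dw = (-2*w) dw, which multiplied by dy ∧ dz gives (-2*w) dy ∧ dz ∧ dw
  d(x^2 - 2*y^2 - 3*z^2) includes (∂/∂x)(x^2 - 2*y^2 - 3*z^2) dx = (2*x) dx, which multiplied by dy ∧ dw gives (2*x) dx ∧ dy ∧ dw
  d(x^2 - 2*y^2 - 3*z^2) includes (∂/∂z)(x^2 - 2*y^2 - 3*z^2) dz = (-6*z) dz, which multiplied by dy ∧ dw gives (6*z) dy ∧ dz ∧ dw
Collecting like 3-forms: d(omega) = (2*x - 2*y) dx ∧ dy ∧ dw + (-3*w) dx ∧ dz ∧ dw + (z) dx ∧ dy ∧ dz + (-2*w + 6*z) dy ∧ dz ∧ dw.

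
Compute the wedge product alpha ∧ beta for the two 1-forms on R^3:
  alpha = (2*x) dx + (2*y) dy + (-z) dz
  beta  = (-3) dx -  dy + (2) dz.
alpha ∧ beta = (-2*x + 6*y) dx ∧ dy + (4*x - 3*z) dx ∧ dz + (4*y - z) dy ∧ dz

Distribute the wedge, using dx_i ∧ dx_j = -dx_j ∧ dx_i and dx_i ∧ dx_i = 0. For each pair (i, j) with i < j, the coefficient of dx_i ∧ dx_j in alpha ∧ beta is (alpha_i * beta_j - alpha_j * beta_i). Collecting: alpha ∧ beta = (-2*x + 6*y) dx ∧ dy + (4*x - 3*z) dx ∧ dz + (4*y - z) dy ∧ dz.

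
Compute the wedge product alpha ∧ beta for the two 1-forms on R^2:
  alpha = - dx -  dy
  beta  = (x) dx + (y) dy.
alpha ∧ beta = (x - y) dx ∧ dy

Distribute the wedge, using dx_i ∧ dx_j = -dx_j ∧ dx_i and dx_i ∧ dx_i = 0. For each pair (i, j) with i < j, the coefficient of dx_i ∧ dx_j in alpha ∧ beta is (alpha_i * beta_j - alpha_j * beta_i). Collecting: alpha ∧ beta = (x - y) dx ∧ dy.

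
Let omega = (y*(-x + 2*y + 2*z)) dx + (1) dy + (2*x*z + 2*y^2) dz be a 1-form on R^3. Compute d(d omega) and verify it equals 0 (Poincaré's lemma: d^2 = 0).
d(d omega) = 0

Step 1: d omega = sum_{i<j} (∂f_j/∂x_i - ∂f_i/∂x_j) dx_i ∧ dx_j:
  coeff of dx ∧ dy: x - 4*y - 2*z
  coeff of dx ∧ dz: -2*y + 2*z
  coeff of dy ∧ dz: 4*y
Step 2: Apply d again to each 2-form coefficient. The only possible 3-form in R^3 is dx ∧ dy ∧ dz, with coefficient
  ∂(coeff of dy∧dz)/∂x - ∂(coeff of dx∧dz)/∂y + ∂(coeff of dx∧dy)/∂z
  = ∂/∂x (4*y) - ∂/∂y (-2*y + 2*z) + ∂/∂z (x - 4*y - 2*z).
Each of these terms simplifies to sums of mixed partials that cancel in pairs. The result is 0 (by equality of mixed partials for smooth functions — Schwarz / Clairaut).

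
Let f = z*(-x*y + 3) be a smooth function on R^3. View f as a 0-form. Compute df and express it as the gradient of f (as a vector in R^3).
df = (-y*z) dx + (-x*z) dy + (-x*y + 3) dz; grad f = (-y*z, -x*z, -x*y + 3)

For a 0-form f, d f = (∂f/∂x) dx + (∂f/∂y) dy + (∂f/∂z) dz. The components of the vector representation are exactly the entries of grad f in Cartesian coordinates:
  ∂f/∂x = -y*z
  ∂f/∂y = -x*z
  ∂f/∂z = -x*y + 3.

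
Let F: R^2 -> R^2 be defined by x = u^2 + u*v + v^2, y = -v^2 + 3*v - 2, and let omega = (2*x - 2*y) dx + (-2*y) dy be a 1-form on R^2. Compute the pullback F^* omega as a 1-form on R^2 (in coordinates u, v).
F^* omega = (4*u^3 + 6*u^2*v + 10*u*v^2 - 12*u*v + 8*u + 4*v^3 - 6*v^2 + 4*v) du + (2*u^3 + 6*u^2*v + 8*u*v^2 - 6*u*v + 4*u + 4*v^3 + 6*v^2 - 18*v + 12) dv

Using F^*(f dg) = (f ∘ F) d(g ∘ F), substitute each coordinate x_i by F_i(u, v) in f_i, and replace dx_i by d F_i = (∂F_i/∂u) du + (∂F_i/∂v) dv.
  For the x component: f_1(F) = 2*u^2 + 2*u*v + 4*v^2 - 6*v + 4; d F_1 = (2*u + v) du + (u + 2*v) dv
  For the y component: f_2(F) = 2*v^2 - 6*v + 4; d F_2 = (0) du + (3 - 2*v) dv
Combining and collecting du, dv coefficients:
  coeff of du: 4*u^3 + 6*u^2*v + 10*u*v^2 - 12*u*v + 8*u + 4*v^3 - 6*v^2 + 4*v
  coeff of dv: 2*u^3 + 6*u^2*v + 8*u*v^2 - 6*u*v + 4*u + 4*v^3 + 6*v^2 - 18*v + 12
F^* omega = (4*u^3 + 6*u^2*v + 10*u*v^2 - 12*u*v + 8*u + 4*v^3 - 6*v^2 + 4*v) du + (2*u^3 + 6*u^2*v + 8*u*v^2 - 6*u*v + 4*u + 4*v^3 + 6*v^2 - 18*v + 12) dv.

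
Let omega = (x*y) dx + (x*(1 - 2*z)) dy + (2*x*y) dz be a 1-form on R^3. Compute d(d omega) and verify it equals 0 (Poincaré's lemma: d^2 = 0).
d(d omega) = 0

Step 1: d omega = sum_{i<j} (∂f_j/∂x_i - ∂f_i/∂x_j) dx_i ∧ dx_j:
  coeff of dx ∧ dy: -x - 2*z + 1
  coeff of dx ∧ dz: 2*y
  coeff of dy ∧ dz: 4*x
Step 2: Apply d again to each 2-form coefficient. The only possible 3-form in R^3 is dx ∧ dy ∧ dz, with coefficient
  ∂(coeff of dy∧dz)/∂x - ∂(coeff of dx∧dz)/∂y + ∂(coeff of dx∧dy)/∂z
  = ∂/∂x (4*x) - ∂/∂y (2*y) + ∂/∂z (-x - 2*z + 1).
Each of these terms simplifies to sums of mixed partials that cancel in pairs. The result is 0 (by equality of mixed partials for smooth functions — Schwarz / Clairaut).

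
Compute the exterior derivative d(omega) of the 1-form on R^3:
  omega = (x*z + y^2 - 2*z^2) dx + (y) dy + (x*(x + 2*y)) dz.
d(omega) = (-2*y) dx ∧ dy + (x + 2*y + 4*z) dx ∧ dz + (2*x) dy ∧ dz

For a 1-form omega = sum_i f_i dx_i, the exterior derivative is
  d(omega) = sum_{i < j} (∂f_j/∂x_i - ∂f_i/∂x_j) dx_i ∧ dx_j.
  coefficient of dx ∧ dy: ∂f_2/∂x - ∂f_1/∂y = ∂(y)/∂x - ∂(x*z + y^2 - 2*z^2)/∂y = -2*y
  coefficient of dx ∧ dz: ∂f_3/∂x - ∂f_1/∂z = ∂(x*(x + 2*y))/∂x - ∂(x*z + y^2 - 2*z^2)/∂z = x + 2*y + 4*z
  coefficient of dy ∧ dz: ∂f_3/∂y - ∂f_2/∂z = ∂(x*(x + 2*y))/∂y - ∂(y)/∂z = 2*x
Assembling: d(omega) = (-2*y) dx ∧ dy + (x + 2*y + 4*z) dx ∧ dz + (2*x) dy ∧ dz.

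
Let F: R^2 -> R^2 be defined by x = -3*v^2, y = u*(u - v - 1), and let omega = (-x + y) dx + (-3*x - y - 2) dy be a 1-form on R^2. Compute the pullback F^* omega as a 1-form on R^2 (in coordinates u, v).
F^* omega = (-2*u^3 + 3*u^2*v + 3*u^2 + 17*u*v^2 - 2*u*v - 5*u - 9*v^3 - 9*v^2 + 2*v + 2) du + (u^3 - 7*u^2*v - u^2 - 3*u*v^2 + 6*u*v + 2*u - 18*v^3) dv

Using F^*(f dg) = (f ∘ F) d(g ∘ F), substitute each coordinate x_i by F_i(u, v) in f_i, and replace dx_i by d F_i = (∂F_i/∂u) du + (∂F_i/∂v) dv.
  For the x component: f_1(F) = u^2 - u*v - u + 3*v^2; d F_1 = (0) du + (-6*v) dv
  For the y component: f_2(F) = -u^2 + u*v + u + 9*v^2 - 2; d F_2 = (2*u - v - 1) du + (-u) dv
Combining and collecting du, dv coefficients:
  coeff of du: -2*u^3 + 3*u^2*v + 3*u^2 + 17*u*v^2 - 2*u*v - 5*u - 9*v^3 - 9*v^2 + 2*v + 2
  coeff of dv: u^3 - 7*u^2*v - u^2 - 3*u*v^2 + 6*u*v + 2*u - 18*v^3
F^* omega = (-2*u^3 + 3*u^2*v + 3*u^2 + 17*u*v^2 - 2*u*v - 5*u - 9*v^3 - 9*v^2 + 2*v + 2) du + (u^3 - 7*u^2*v - u^2 - 3*u*v^2 + 6*u*v + 2*u - 18*v^3) dv.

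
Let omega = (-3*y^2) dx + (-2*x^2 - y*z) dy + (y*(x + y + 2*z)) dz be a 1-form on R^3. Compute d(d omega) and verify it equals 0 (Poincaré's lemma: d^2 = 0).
d(d omega) = 0

Step 1: d omega = sum_{i<j} (∂f_j/∂x_i - ∂f_i/∂x_j) dx_i ∧ dx_j:
  coeff of dx ∧ dy: -4*x + 6*y
  coeff of dx ∧ dz: y
  coeff of dy ∧ dz: x + 3*y + 2*z
Step 2: Apply d again to each 2-form coefficient. The only possible 3-form in R^3 is dx ∧ dy ∧ dz, with coefficient
  ∂(coeff of dy∧dz)/∂x - ∂(coeff of dx∧dz)/∂y + ∂(coeff of dx∧dy)/∂z
  = ∂/∂x (x + 3*y + 2*z) - ∂/∂y (y) + ∂/∂z (-4*x + 6*y).
Each of these terms simplifies to sums of mixed partials that cancel in pairs. The result is 0 (by equality of mixed partials for smooth functions — Schwarz / Clairaut).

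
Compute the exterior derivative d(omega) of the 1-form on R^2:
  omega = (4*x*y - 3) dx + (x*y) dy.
d(omega) = (-4*x + y) dx ∧ dy

For a 1-form omega = sum_i f_i dx_i, the exterior derivative is
  d(omega) = sum_{i < j} (∂f_j/∂x_i - ∂f_i/∂x_j) dx_i ∧ dx_j.
  coefficient of dx ∧ dy: ∂f_2/∂x - ∂f_1/∂y = ∂(x*y)/∂x - ∂(4*x*y - 3)/∂y = -4*x + y
Assembling: d(omega) = (-4*x + y) dx ∧ dy.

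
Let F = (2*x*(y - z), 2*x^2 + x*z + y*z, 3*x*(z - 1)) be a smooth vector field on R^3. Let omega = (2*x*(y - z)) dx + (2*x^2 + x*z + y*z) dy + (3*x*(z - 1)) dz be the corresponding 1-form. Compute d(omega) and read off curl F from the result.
d(omega) = (-x - y) dy ∧ dz + (-2*x - 3*z + 3) dz ∧ dx + (2*x + z) dx ∧ dy; curl F = (-x - y, -2*x - 3*z + 3, 2*x + z)

d omega = sum_{i<j} (∂f_j/∂x_i - ∂f_i/∂x_j) dx_i ∧ dx_j. Under the identification (dy ∧ dz, dz ∧ dx, dx ∧ dy) ↔ (e_x, e_y, e_z), the coefficients are exactly the components of curl F. Compute:
  ∂R/∂y - ∂Q/∂z = (0) - (x + y) = -x - y
  ∂P/∂z - ∂R/∂x = (-2*x) - (3*z - 3) = -2*x - 3*z + 3
  ∂Q/∂x - ∂P/∂y = (4*x + z) - (2*x) = 2*x + z.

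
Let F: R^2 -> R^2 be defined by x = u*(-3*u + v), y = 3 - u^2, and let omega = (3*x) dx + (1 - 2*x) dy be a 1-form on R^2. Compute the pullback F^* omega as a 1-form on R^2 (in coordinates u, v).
F^* omega = (u*(42*u^2 - 23*u*v + 3*v^2 - 2)) du + (3*u^2*(-3*u + v)) dv

Using F^*(f dg) = (f ∘ F) d(g ∘ F), substitute each coordinate x_i by F_i(u, v) in f_i, and replace dx_i by d F_i = (∂F_i/∂u) du + (∂F_i/∂v) dv.
  For the x component: f_1(F) = 3*u*(-3*u + v); d F_1 = (-6*u + v) du + (u) dv
  For the y component: f_2(F) = 6*u^2 - 2*u*v + 1; d F_2 = (-2*u) du + (0) dv
Combining and collecting du, dv coefficients:
  coeff of du: u*(42*u^2 - 23*u*v + 3*v^2 - 2)
  coeff of dv: 3*u^2*(-3*u + v)
F^* omega = (u*(42*u^2 - 23*u*v + 3*v^2 - 2)) du + (3*u^2*(-3*u + v)) dv.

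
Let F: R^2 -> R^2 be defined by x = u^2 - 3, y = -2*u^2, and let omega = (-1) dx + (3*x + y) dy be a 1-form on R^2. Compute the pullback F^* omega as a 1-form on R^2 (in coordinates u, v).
F^* omega = (-4*u^3 + 34*u) du

Using F^*(f dg) = (f ∘ F) d(g ∘ F), substitute each coordinate x_i by F_i(u, v) in f_i, and replace dx_i by d F_i = (∂F_i/∂u) du + (∂F_i/∂v) dv.
  For the x component: f_1(F) = -1; d F_1 = (2*u) du + (0) dv
  For the y component: f_2(F) = u^2 - 9; d F_2 = (-4*u) du + (0) dv
Combining and collecting du, dv coefficients:
  coeff of du: -4*u^3 + 34*u
  coeff of dv: 0
F^* omega = (-4*u^3 + 34*u) du.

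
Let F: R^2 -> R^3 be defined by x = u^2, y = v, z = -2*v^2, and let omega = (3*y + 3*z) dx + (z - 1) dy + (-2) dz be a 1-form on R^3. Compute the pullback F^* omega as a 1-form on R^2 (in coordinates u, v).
F^* omega = (6*u*v*(1 - 2*v)) du + (-2*v^2 + 8*v - 1) dv

Using F^*(f dg) = (f ∘ F) d(g ∘ F), substitute each coordinate x_i by F_i(u, v) in f_i, and replace dx_i by d F_i = (∂F_i/∂u) du + (∂F_i/∂v) dv.
  For the x component: f_1(F) = 3*v*(1 - 2*v); d F_1 = (2*u) du + (0) dv
  For the y component: f_2(F) = -2*v^2 - 1; d F_2 = (0) du + (1) dv
  For the z component: f_3(F) = -2; d F_3 = (0) du + (-4*v) dv
Combining and collecting du, dv coefficients:
  coeff of du: 6*u*v*(1 - 2*v)
  coeff of dv: -2*v^2 + 8*v - 1
F^* omega = (6*u*v*(1 - 2*v)) du + (-2*v^2 + 8*v - 1) dv.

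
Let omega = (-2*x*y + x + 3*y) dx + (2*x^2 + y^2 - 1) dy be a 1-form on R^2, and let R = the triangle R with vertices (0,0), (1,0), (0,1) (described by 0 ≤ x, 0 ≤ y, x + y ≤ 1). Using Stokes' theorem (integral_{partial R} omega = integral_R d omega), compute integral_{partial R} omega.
integral_(partial R) omega = -1/2

Stokes: integral_partial_R omega = integral_R d omega with d omega = (∂Q/∂x - ∂P/∂y) dx ∧ dy.
  ∂Q/∂x = 4*x
  ∂P/∂y = 3 - 2*x
  integrand = ∂Q/∂x - ∂P/∂y = 6*x - 3.
Integrating over R: integral_0^1 integral_0^{1-x} (6*x - 3) dy dx = -1/2.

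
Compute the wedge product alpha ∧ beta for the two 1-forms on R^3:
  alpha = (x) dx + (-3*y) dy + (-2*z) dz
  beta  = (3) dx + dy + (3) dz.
alpha ∧ beta = (x + 9*y) dx ∧ dy + (3*x + 6*z) dx ∧ dz + (-9*y + 2*z) dy ∧ dz

Distribute the wedge, using dx_i ∧ dx_j = -dx_j ∧ dx_i and dx_i ∧ dx_i = 0. For each pair (i, j) with i < j, the coefficient of dx_i ∧ dx_j in alpha ∧ beta is (alpha_i * beta_j - alpha_j * beta_i). Collecting: alpha ∧ beta = (x + 9*y) dx ∧ dy + (3*x + 6*z) dx ∧ dz + (-9*y + 2*z) dy ∧ dz.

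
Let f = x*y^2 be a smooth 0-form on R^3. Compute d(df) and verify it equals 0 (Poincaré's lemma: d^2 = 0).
d(df) = 0

Step 1: df = sum_i (∂f/∂x_i) dx_i = (y^2) dx + (2*x*y) dy + (0) dz.
Step 2: Apply d again. Using the 1-form formula, the coefficient of dx ∧ dy in d(df) is ∂^2 f/∂x ∂y - ∂^2 f/∂y ∂x = (2*y) - (2*y) = 0 (equality of mixed partials for smooth f).
Similarly for dx ∧ dz and dy ∧ dz — all coefficients vanish. So d(df) = 0.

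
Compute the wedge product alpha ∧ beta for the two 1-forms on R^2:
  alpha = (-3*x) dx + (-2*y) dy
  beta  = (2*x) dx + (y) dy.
alpha ∧ beta = (x*y) dx ∧ dy

Distribute the wedge, using dx_i ∧ dx_j = -dx_j ∧ dx_i and dx_i ∧ dx_i = 0. For each pair (i, j) with i < j, the coefficient of dx_i ∧ dx_j in alpha ∧ beta is (alpha_i * beta_j - alpha_j * beta_i). Collecting: alpha ∧ beta = (x*y) dx ∧ dy.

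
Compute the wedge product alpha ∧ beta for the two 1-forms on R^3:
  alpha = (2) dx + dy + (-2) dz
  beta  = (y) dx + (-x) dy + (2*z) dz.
alpha ∧ beta = (-2*x - y) dx ∧ dy + (2*y + 4*z) dx ∧ dz + (-2*x + 2*z) dy ∧ dz

Distribute the wedge, using dx_i ∧ dx_j = -dx_j ∧ dx_i and dx_i ∧ dx_i = 0. For each pair (i, j) with i < j, the coefficient of dx_i ∧ dx_j in alpha ∧ beta is (alpha_i * beta_j - alpha_j * beta_i). Collecting: alpha ∧ beta = (-2*x - y) dx ∧ dy + (2*y + 4*z) dx ∧ dz + (-2*x + 2*z) dy ∧ dz.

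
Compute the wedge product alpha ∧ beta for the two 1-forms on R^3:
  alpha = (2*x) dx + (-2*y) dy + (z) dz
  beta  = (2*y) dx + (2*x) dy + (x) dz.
alpha ∧ beta = (4*x^2 + 4*y^2) dx ∧ dy + (2*x^2 - 2*y*z) dx ∧ dz + (-2*x*(y + z)) dy ∧ dz

Distribute the wedge, using dx_i ∧ dx_j = -dx_j ∧ dx_i and dx_i ∧ dx_i = 0. For each pair (i, j) with i < j, the coefficient of dx_i ∧ dx_j in alpha ∧ beta is (alpha_i * beta_j - alpha_j * beta_i). Collecting: alpha ∧ beta = (4*x^2 + 4*y^2) dx ∧ dy + (2*x^2 - 2*y*z) dx ∧ dz + (-2*x*(y + z)) dy ∧ dz.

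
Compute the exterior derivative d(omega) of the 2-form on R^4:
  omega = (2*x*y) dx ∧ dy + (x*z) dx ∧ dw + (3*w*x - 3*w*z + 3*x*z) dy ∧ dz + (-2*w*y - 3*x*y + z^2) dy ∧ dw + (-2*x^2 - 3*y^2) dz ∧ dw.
d(omega) = (-5*x) dx ∧ dz ∧ dw + (3*w + 3*z) dx ∧ dy ∧ dz + (3*x - 6*y - 5*z) dy ∧ dz ∧ dw + (-3*y) dx ∧ dy ∧ dw

For a 2-form omega = sum_{i<j} g_{ij} dx_i ∧ dx_j, the exterior derivative is
  d(omega) = sum_{i<j} d(g_{ij}) ∧ dx_i ∧ dx_j = sum_{i<j, k} (∂g_{ij}/∂x_k) dx_k ∧ dx_i ∧ dx_j.
Expand each term, using dx_k ∧ dx_i ∧ dx_j = sgn(permutation) dx_{(a)} ∧ dx_{(b)} ∧ dx_{(c)} with (a < b < c) sorted:
  d(x*z) includes (∂/∂z)(x*z) dz = (x) dz, which multiplied by dx ∧ dw gives (-x) dx ∧ dz ∧ dw
  d(3*w*x - 3*w*z + 3*x*z) includes (∂/∂x)(3*w*x - 3*w*z + 3*x*z) dx = (3*w + 3*z) dx, which multiplied by dy ∧ dz gives (3*w + 3*z) dx ∧ dy ∧ dz
  d(3*w*x - 3*w*z + 3*x*z) includes (∂/∂w)(3*w*x - 3*w*z + 3*x*z) dw = (3*x - 3*z) dw, which multiplied by dy ∧ dz gives (3*x - 3*z) dy ∧ dz ∧ dw
  d(-2*w*y - 3*x*y + z^2) includes (∂/∂x)(-2*w*y - 3*x*y + z^2) dx = (-3*y) dx, which multiplied by dy ∧ dw gives (-3*y) dx ∧ dy ∧ dw
  d(-2*w*y - 3*x*y + z^2) includes (∂/∂z)(-2*w*y - 3*x*y + z^2) dz = (2*z) dz, which multiplied by dy ∧ dw gives (-2*z) dy ∧ dz ∧ dw
  d(-2*x^2 - 3*y^2) includes (∂/∂x)(-2*x^2 - 3*y^2) dx = (-4*x) dx, which multiplied by dz ∧ dw gives (-4*x) dx ∧ dz ∧ dw
  d(-2*x^2 - 3*y^2) includes (∂/∂y)(-2*x^2 - 3*y^2) dy = (-6*y) dy, which multiplied by dz ∧ dw gives (-6*y) dy ∧ dz ∧ dw
Collecting like 3-forms: d(omega) = (-5*x) dx ∧ dz ∧ dw + (3*w + 3*z) dx ∧ dy ∧ dz + (3*x - 6*y - 5*z) dy ∧ dz ∧ dw + (-3*y) dx ∧ dy ∧ dw.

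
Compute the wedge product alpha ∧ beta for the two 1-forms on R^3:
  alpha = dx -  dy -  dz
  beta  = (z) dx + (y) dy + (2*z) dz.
alpha ∧ beta = (y + z) dx ∧ dy + (3*z) dx ∧ dz + (y - 2*z) dy ∧ dz

Distribute the wedge, using dx_i ∧ dx_j = -dx_j ∧ dx_i and dx_i ∧ dx_i = 0. For each pair (i, j) with i < j, the coefficient of dx_i ∧ dx_j in alpha ∧ beta is (alpha_i * beta_j - alpha_j * beta_i). Collecting: alpha ∧ beta = (y + z) dx ∧ dy + (3*z) dx ∧ dz + (y - 2*z) dy ∧ dz.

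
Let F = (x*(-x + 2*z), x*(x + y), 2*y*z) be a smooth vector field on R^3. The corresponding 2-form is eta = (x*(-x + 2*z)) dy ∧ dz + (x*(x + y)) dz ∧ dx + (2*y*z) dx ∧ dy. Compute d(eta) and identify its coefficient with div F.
d(eta) = (-x + 2*y + 2*z) dx ∧ dy ∧ dz; div F = -x + 2*y + 2*z

For a 2-form in R^3 of the form above, applying d gives a 3-form with coefficient ∂P/∂x + ∂Q/∂y + ∂R/∂z:
  ∂P/∂x = -2*x + 2*z
  ∂Q/∂y = x
  ∂R/∂z = 2*y
Sum = -x + 2*y + 2*z, which is exactly div F.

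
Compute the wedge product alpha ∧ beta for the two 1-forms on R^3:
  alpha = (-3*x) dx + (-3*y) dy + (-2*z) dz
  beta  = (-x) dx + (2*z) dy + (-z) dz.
alpha ∧ beta = (-3*x*(y + 2*z)) dx ∧ dy + (x*z) dx ∧ dz + (z*(3*y + 4*z)) dy ∧ dz

Distribute the wedge, using dx_i ∧ dx_j = -dx_j ∧ dx_i and dx_i ∧ dx_i = 0. For each pair (i, j) with i < j, the coefficient of dx_i ∧ dx_j in alpha ∧ beta is (alpha_i * beta_j - alpha_j * beta_i). Collecting: alpha ∧ beta = (-3*x*(y + 2*z)) dx ∧ dy + (x*z) dx ∧ dz + (z*(3*y + 4*z)) dy ∧ dz.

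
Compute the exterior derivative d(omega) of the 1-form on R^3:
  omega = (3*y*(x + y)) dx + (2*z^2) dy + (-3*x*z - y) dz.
d(omega) = (-3*x - 6*y) dx ∧ dy + (-3*z) dx ∧ dz + (-4*z - 1) dy ∧ dz

For a 1-form omega = sum_i f_i dx_i, the exterior derivative is
  d(omega) = sum_{i < j} (∂f_j/∂x_i - ∂f_i/∂x_j) dx_i ∧ dx_j.
  coefficient of dx ∧ dy: ∂f_2/∂x - ∂f_1/∂y = ∂(2*z^2)/∂x - ∂(3*y*(x + y))/∂y = -3*x - 6*y
  coefficient of dx ∧ dz: ∂f_3/∂x - ∂f_1/∂z = ∂(-3*x*z - y)/∂x - ∂(3*y*(x + y))/∂z = -3*z
  coefficient of dy ∧ dz: ∂f_3/∂y - ∂f_2/∂z = ∂(-3*x*z - y)/∂y - ∂(2*z^2)/∂z = -4*z - 1
Assembling: d(omega) = (-3*x - 6*y) dx ∧ dy + (-3*z) dx ∧ dz + (-4*z - 1) dy ∧ dz.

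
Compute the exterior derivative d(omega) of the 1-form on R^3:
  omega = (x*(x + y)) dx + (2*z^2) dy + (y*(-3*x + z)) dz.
d(omega) = (-x) dx ∧ dy + (-3*y) dx ∧ dz + (-3*x - 3*z) dy ∧ dz

For a 1-form omega = sum_i f_i dx_i, the exterior derivative is
  d(omega) = sum_{i < j} (∂f_j/∂x_i - ∂f_i/∂x_j) dx_i ∧ dx_j.
  coefficient of dx ∧ dy: ∂f_2/∂x - ∂f_1/∂y = ∂(2*z^2)/∂x - ∂(x*(x + y))/∂y = -x
  coefficient of dx ∧ dz: ∂f_3/∂x - ∂f_1/∂z = ∂(y*(-3*x + z))/∂x - ∂(x*(x + y))/∂z = -3*y
  coefficient of dy ∧ dz: ∂f_3/∂y - ∂f_2/∂z = ∂(y*(-3*x + z))/∂y - ∂(2*z^2)/∂z = -3*x - 3*z
Assembling: d(omega) = (-x) dx ∧ dy + (-3*y) dx ∧ dz + (-3*x - 3*z) dy ∧ dz.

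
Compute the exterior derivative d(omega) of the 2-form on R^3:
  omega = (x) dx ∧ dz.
d(omega) = 0

For a 2-form omega = sum_{i<j} g_{ij} dx_i ∧ dx_j, the exterior derivative is
  d(omega) = sum_{i<j} d(g_{ij}) ∧ dx_i ∧ dx_j = sum_{i<j, k} (∂g_{ij}/∂x_k) dx_k ∧ dx_i ∧ dx_j.
Expand each term, using dx_k ∧ dx_i ∧ dx_j = sgn(permutation) dx_{(a)} ∧ dx_{(b)} ∧ dx_{(c)} with (a < b < c) sorted:

Collecting like 3-forms: d(omega) = 0.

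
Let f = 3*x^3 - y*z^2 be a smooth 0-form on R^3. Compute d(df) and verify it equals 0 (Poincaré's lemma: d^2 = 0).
d(df) = 0

Step 1: df = sum_i (∂f/∂x_i) dx_i = (9*x^2) dx + (-z^2) dy + (-2*y*z) dz.
Step 2: Apply d again. Using the 1-form formula, the coefficient of dx ∧ dy in d(df) is ∂^2 f/∂x ∂y - ∂^2 f/∂y ∂x = (0) - (0) = 0 (equality of mixed partials for smooth f).
Similarly for dx ∧ dz and dy ∧ dz — all coefficients vanish. So d(df) = 0.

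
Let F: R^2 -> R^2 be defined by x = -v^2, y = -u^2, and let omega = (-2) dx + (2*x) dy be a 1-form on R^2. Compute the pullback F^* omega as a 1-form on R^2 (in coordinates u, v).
F^* omega = (4*u*v^2) du + (4*v) dv

Using F^*(f dg) = (f ∘ F) d(g ∘ F), substitute each coordinate x_i by F_i(u, v) in f_i, and replace dx_i by d F_i = (∂F_i/∂u) du + (∂F_i/∂v) dv.
  For the x component: f_1(F) = -2; d F_1 = (0) du + (-2*v) dv
  For the y component: f_2(F) = -2*v^2; d F_2 = (-2*u) du + (0) dv
Combining and collecting du, dv coefficients:
  coeff of du: 4*u*v^2
  coeff of dv: 4*v
F^* omega = (4*u*v^2) du + (4*v) dv.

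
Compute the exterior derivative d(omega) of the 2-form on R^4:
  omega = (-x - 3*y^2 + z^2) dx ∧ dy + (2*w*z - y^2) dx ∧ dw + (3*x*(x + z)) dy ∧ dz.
d(omega) = (6*x + 5*z) dx ∧ dy ∧ dz + (2*y) dx ∧ dy ∧ dw + (-2*w) dx ∧ dz ∧ dw

For a 2-form omega = sum_{i<j} g_{ij} dx_i ∧ dx_j, the exterior derivative is
  d(omega) = sum_{i<j} d(g_{ij}) ∧ dx_i ∧ dx_j = sum_{i<j, k} (∂g_{ij}/∂x_k) dx_k ∧ dx_i ∧ dx_j.
Expand each term, using dx_k ∧ dx_i ∧ dx_j = sgn(permutation) dx_{(a)} ∧ dx_{(b)} ∧ dx_{(c)} with (a < b < c) sorted:
  d(-x - 3*y^2 + z^2) includes (∂/∂z)(-x - 3*y^2 + z^2) dz = (2*z) dz, which multiplied by dx ∧ dy gives (2*z) dx ∧ dy ∧ dz
  d(2*w*z - y^2) includes (∂/∂y)(2*w*z - y^2) dy = (-2*y) dy, which multiplied by dx ∧ dw gives (2*y) dx ∧ dy ∧ dw
  d(2*w*z - y^2) includes (∂/∂z)(2*w*z - y^2) dz = (2*w) dz, which multiplied by dx ∧ dw gives (-2*w) dx ∧ dz ∧ dw
  d(3*x*(x + z)) includes (∂/∂x)(3*x*(x + z)) dx = (6*x + 3*z) dx, which multiplied by dy ∧ dz gives (6*x + 3*z) dx ∧ dy ∧ dz
Collecting like 3-forms: d(omega) = (6*x + 5*z) dx ∧ dy ∧ dz + (2*y) dx ∧ dy ∧ dw + (-2*w) dx ∧ dz ∧ dw.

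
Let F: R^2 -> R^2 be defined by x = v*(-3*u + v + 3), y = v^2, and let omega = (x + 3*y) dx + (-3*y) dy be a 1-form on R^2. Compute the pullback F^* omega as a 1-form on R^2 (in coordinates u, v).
F^* omega = (v^2*(9*u - 12*v - 9)) du + (v*(9*u^2 - 18*u*v - 18*u + 2*v^2 + 18*v + 9)) dv

Using F^*(f dg) = (f ∘ F) d(g ∘ F), substitute each coordinate x_i by F_i(u, v) in f_i, and replace dx_i by d F_i = (∂F_i/∂u) du + (∂F_i/∂v) dv.
  For the x component: f_1(F) = v*(-3*u + 4*v + 3); d F_1 = (-3*v) du + (-3*u + 2*v + 3) dv
  For the y component: f_2(F) = -3*v^2; d F_2 = (0) du + (2*v) dv
Combining and collecting du, dv coefficients:
  coeff of du: v^2*(9*u - 12*v - 9)
  coeff of dv: v*(9*u^2 - 18*u*v - 18*u + 2*v^2 + 18*v + 9)
F^* omega = (v^2*(9*u - 12*v - 9)) du + (v*(9*u^2 - 18*u*v - 18*u + 2*v^2 + 18*v + 9)) dv.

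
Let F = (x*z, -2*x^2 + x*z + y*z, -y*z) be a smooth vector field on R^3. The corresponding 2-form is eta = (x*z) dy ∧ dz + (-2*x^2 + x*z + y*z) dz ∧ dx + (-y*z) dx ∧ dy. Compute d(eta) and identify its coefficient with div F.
d(eta) = (-y + 2*z) dx ∧ dy ∧ dz; div F = -y + 2*z

For a 2-form in R^3 of the form above, applying d gives a 3-form with coefficient ∂P/∂x + ∂Q/∂y + ∂R/∂z:
  ∂P/∂x = z
  ∂Q/∂y = z
  ∂R/∂z = -y
Sum = -y + 2*z, which is exactly div F.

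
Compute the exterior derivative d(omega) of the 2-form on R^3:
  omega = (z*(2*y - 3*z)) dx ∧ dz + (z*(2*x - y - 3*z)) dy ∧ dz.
d(omega) = 0

For a 2-form omega = sum_{i<j} g_{ij} dx_i ∧ dx_j, the exterior derivative is
  d(omega) = sum_{i<j} d(g_{ij}) ∧ dx_i ∧ dx_j = sum_{i<j, k} (∂g_{ij}/∂x_k) dx_k ∧ dx_i ∧ dx_j.
Expand each term, using dx_k ∧ dx_i ∧ dx_j = sgn(permutation) dx_{(a)} ∧ dx_{(b)} ∧ dx_{(c)} with (a < b < c) sorted:
  d(z*(2*y - 3*z)) includes (∂/∂y)(z*(2*y - 3*z)) dy = (2*z) dy, which multiplied by dx ∧ dz gives (-2*z) dx ∧ dy ∧ dz
  d(z*(2*x - y - 3*z)) includes (∂/∂x)(z*(2*x - y - 3*z)) dx = (2*z) dx, which multiplied by dy ∧ dz gives (2*z) dx ∧ dy ∧ dz
Collecting like 3-forms: d(omega) = 0.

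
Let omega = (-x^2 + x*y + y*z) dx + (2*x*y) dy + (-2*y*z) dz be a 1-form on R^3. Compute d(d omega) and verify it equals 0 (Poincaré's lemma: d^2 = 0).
d(d omega) = 0

Step 1: d omega = sum_{i<j} (∂f_j/∂x_i - ∂f_i/∂x_j) dx_i ∧ dx_j:
  coeff of dx ∧ dy: -x + 2*y - z
  coeff of dx ∧ dz: -y
  coeff of dy ∧ dz: -2*z
Step 2: Apply d again to each 2-form coefficient. The only possible 3-form in R^3 is dx ∧ dy ∧ dz, with coefficient
  ∂(coeff of dy∧dz)/∂x - ∂(coeff of dx∧dz)/∂y + ∂(coeff of dx∧dy)/∂z
  = ∂/∂x (-2*z) - ∂/∂y (-y) + ∂/∂z (-x + 2*y - z).
Each of these terms simplifies to sums of mixed partials that cancel in pairs. The result is 0 (by equality of mixed partials for smooth functions — Schwarz / Clairaut).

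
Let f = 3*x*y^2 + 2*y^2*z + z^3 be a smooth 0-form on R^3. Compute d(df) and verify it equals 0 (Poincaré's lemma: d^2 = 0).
d(df) = 0

Step 1: df = sum_i (∂f/∂x_i) dx_i = (3*y^2) dx + (2*y*(3*x + 2*z)) dy + (2*y^2 + 3*z^2) dz.
Step 2: Apply d again. Using the 1-form formula, the coefficient of dx ∧ dy in d(df) is ∂^2 f/∂x ∂y - ∂^2 f/∂y ∂x = (6*y) - (6*y) = 0 (equality of mixed partials for smooth f).
Similarly for dx ∧ dz and dy ∧ dz — all coefficients vanish. So d(df) = 0.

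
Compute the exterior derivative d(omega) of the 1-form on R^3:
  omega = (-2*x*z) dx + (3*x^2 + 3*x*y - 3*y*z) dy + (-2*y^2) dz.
d(omega) = (6*x + 3*y) dx ∧ dy + (2*x) dx ∧ dz + (-y) dy ∧ dz

For a 1-form omega = sum_i f_i dx_i, the exterior derivative is
  d(omega) = sum_{i < j} (∂f_j/∂x_i - ∂f_i/∂x_j) dx_i ∧ dx_j.
  coefficient of dx ∧ dy: ∂f_2/∂x - ∂f_1/∂y = ∂(3*x^2 + 3*x*y - 3*y*z)/∂x - ∂(-2*x*z)/∂y = 6*x + 3*y
  coefficient of dx ∧ dz: ∂f_3/∂x - ∂f_1/∂z = ∂(-2*y^2)/∂x - ∂(-2*x*z)/∂z = 2*x
  coefficient of dy ∧ dz: ∂f_3/∂y - ∂f_2/∂z = ∂(-2*y^2)/∂y - ∂(3*x^2 + 3*x*y - 3*y*z)/∂z = -y
Assembling: d(omega) = (6*x + 3*y) dx ∧ dy + (2*x) dx ∧ dz + (-y) dy ∧ dz.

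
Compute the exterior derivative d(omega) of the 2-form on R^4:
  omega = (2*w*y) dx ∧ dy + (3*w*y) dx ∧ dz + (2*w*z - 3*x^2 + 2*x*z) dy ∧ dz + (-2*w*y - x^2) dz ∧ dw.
d(omega) = (2*y) dx ∧ dy ∧ dw + (-3*w - 6*x + 2*z) dx ∧ dy ∧ dz + (-2*x + 3*y) dx ∧ dz ∧ dw + (-2*w + 2*z) dy ∧ dz ∧ dw

For a 2-form omega = sum_{i<j} g_{ij} dx_i ∧ dx_j, the exterior derivative is
  d(omega) = sum_{i<j} d(g_{ij}) ∧ dx_i ∧ dx_j = sum_{i<j, k} (∂g_{ij}/∂x_k) dx_k ∧ dx_i ∧ dx_j.
Expand each term, using dx_k ∧ dx_i ∧ dx_j = sgn(permutation) dx_{(a)} ∧ dx_{(b)} ∧ dx_{(c)} with (a < b < c) sorted:
  d(2*w*y) includes (∂/∂w)(2*w*y) dw = (2*y) dw, which multiplied by dx ∧ dy gives (2*y) dx ∧ dy ∧ dw
  d(3*w*y) includes (∂/∂y)(3*w*y) dy = (3*w) dy, which multiplied by dx ∧ dz gives (-3*w) dx ∧ dy ∧ dz
  d(3*w*y) includes (∂/∂w)(3*w*y) dw = (3*y) dw, which multiplied by dx ∧ dz gives (3*y) dx ∧ dz ∧ dw
  d(2*w*z - 3*x^2 + 2*x*z) includes (∂/∂x)(2*w*z - 3*x^2 + 2*x*z) dx = (-6*x + 2*z) dx, which multiplied by dy ∧ dz gives (-6*x + 2*z) dx ∧ dy ∧ dz
  d(2*w*z - 3*x^2 + 2*x*z) includes (∂/∂w)(2*w*z - 3*x^2 + 2*x*z) dw = (2*z) dw, which multiplied by dy ∧ dz gives (2*z) dy ∧ dz ∧ dw
  d(-2*w*y - x^2) includes (∂/∂x)(-2*w*y - x^2) dx = (-2*x) dx, which multiplied by dz ∧ dw gives (-2*x) dx ∧ dz ∧ dw
  d(-2*w*y - x^2) includes (∂/∂y)(-2*w*y - x^2) dy = (-2*w) dy, which multiplied by dz ∧ dw gives (-2*w) dy ∧ dz ∧ dw
Collecting like 3-forms: d(omega) = (2*y) dx ∧ dy ∧ dw + (-3*w - 6*x + 2*z) dx ∧ dy ∧ dz + (-2*x + 3*y) dx ∧ dz ∧ dw + (-2*w + 2*z) dy ∧ dz ∧ dw.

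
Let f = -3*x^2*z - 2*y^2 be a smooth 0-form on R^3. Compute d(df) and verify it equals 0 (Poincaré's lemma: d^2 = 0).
d(df) = 0

Step 1: df = sum_i (∂f/∂x_i) dx_i = (-6*x*z) dx + (-4*y) dy + (-3*x^2) dz.
Step 2: Apply d again. Using the 1-form formula, the coefficient of dx ∧ dy in d(df) is ∂^2 f/∂x ∂y - ∂^2 f/∂y ∂x = (0) - (0) = 0 (equality of mixed partials for smooth f).
Similarly for dx ∧ dz and dy ∧ dz — all coefficients vanish. So d(df) = 0.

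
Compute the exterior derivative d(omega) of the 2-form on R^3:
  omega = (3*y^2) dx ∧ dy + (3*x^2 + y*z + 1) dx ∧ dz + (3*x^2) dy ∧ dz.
d(omega) = (6*x - z) dx ∧ dy ∧ dz

For a 2-form omega = sum_{i<j} g_{ij} dx_i ∧ dx_j, the exterior derivative is
  d(omega) = sum_{i<j} d(g_{ij}) ∧ dx_i ∧ dx_j = sum_{i<j, k} (∂g_{ij}/∂x_k) dx_k ∧ dx_i ∧ dx_j.
Expand each term, using dx_k ∧ dx_i ∧ dx_j = sgn(permutation) dx_{(a)} ∧ dx_{(b)} ∧ dx_{(c)} with (a < b < c) sorted:
  d(3*x^2 + y*z + 1) includes (∂/∂y)(3*x^2 + y*z + 1) dy = (z) dy, which multiplied by dx ∧ dz gives (-z) dx ∧ dy ∧ dz
  d(3*x^2) includes (∂/∂x)(3*x^2) dx = (6*x) dx, which multiplied by dy ∧ dz gives (6*x) dx ∧ dy ∧ dz
Collecting like 3-forms: d(omega) = (6*x - z) dx ∧ dy ∧ dz.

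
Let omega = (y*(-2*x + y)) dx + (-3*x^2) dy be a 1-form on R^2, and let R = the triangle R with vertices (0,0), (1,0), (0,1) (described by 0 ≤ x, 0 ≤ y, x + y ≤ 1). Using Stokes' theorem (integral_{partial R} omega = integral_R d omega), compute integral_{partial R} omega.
integral_(partial R) omega = -1

Stokes: integral_partial_R omega = integral_R d omega with d omega = (∂Q/∂x - ∂P/∂y) dx ∧ dy.
  ∂Q/∂x = -6*x
  ∂P/∂y = -2*x + 2*y
  integrand = ∂Q/∂x - ∂P/∂y = -4*x - 2*y.
Integrating over R: integral_0^1 integral_0^{1-x} (-4*x - 2*y) dy dx = -1.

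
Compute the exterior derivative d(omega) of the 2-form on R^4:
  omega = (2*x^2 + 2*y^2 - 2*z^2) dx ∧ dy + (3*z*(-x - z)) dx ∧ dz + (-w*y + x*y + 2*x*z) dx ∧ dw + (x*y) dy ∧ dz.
d(omega) = (y - 4*z) dx ∧ dy ∧ dz + (w - x) dx ∧ dy ∧ dw + (-2*x) dx ∧ dz ∧ dw

For a 2-form omega = sum_{i<j} g_{ij} dx_i ∧ dx_j, the exterior derivative is
  d(omega) = sum_{i<j} d(g_{ij}) ∧ dx_i ∧ dx_j = sum_{i<j, k} (∂g_{ij}/∂x_k) dx_k ∧ dx_i ∧ dx_j.
Expand each term, using dx_k ∧ dx_i ∧ dx_j = sgn(permutation) dx_{(a)} ∧ dx_{(b)} ∧ dx_{(c)} with (a < b < c) sorted:
  d(2*x^2 + 2*y^2 - 2*z^2) includes (∂/∂z)(2*x^2 + 2*y^2 - 2*z^2) dz = (-4*z) dz, which multiplied by dx ∧ dy gives (-4*z) dx ∧ dy ∧ dz
  d(-w*y + x*y + 2*x*z) includes (∂/∂y)(-w*y + x*y + 2*x*z) dy = (-w + x) dy, which multiplied by dx ∧ dw gives (w - x) dx ∧ dy ∧ dw
  d(-w*y + x*y + 2*x*z) includes (∂/∂z)(-w*y + x*y + 2*x*z) dz = (2*x) dz, which multiplied by dx ∧ dw gives (-2*x) dx ∧ dz ∧ dw
  d(x*y) includes (∂/∂x)(x*y) dx = (y) dx, which multiplied by dy ∧ dz gives (y) dx ∧ dy ∧ dz
Collecting like 3-forms: d(omega) = (y - 4*z) dx ∧ dy ∧ dz + (w - x) dx ∧ dy ∧ dw + (-2*x) dx ∧ dz ∧ dw.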